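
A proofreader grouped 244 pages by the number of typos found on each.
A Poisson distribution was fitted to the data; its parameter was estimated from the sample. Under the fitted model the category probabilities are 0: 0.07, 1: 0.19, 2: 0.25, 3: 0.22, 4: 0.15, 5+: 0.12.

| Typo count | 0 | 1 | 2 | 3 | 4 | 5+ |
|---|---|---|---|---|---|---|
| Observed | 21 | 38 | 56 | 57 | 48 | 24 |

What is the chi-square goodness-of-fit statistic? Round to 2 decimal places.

7.53

Expected counts E_i = n·p_i: 244×0.07 = 17.08, 244×0.19 = 46.36, 244×0.25 = 61, 244×0.22 = 53.68, 244×0.15 = 36.6, 244×0.12 = 29.28.
0: (21 − 17.08)²/17.08 = 15.3664/17.08 = 0.900
1: (38 − 46.36)²/46.36 = 69.8896/46.36 = 1.508
2: (56 − 61)²/61 = 25/61 = 0.410
3: (57 − 53.68)²/53.68 = 11.0224/53.68 = 0.205
4: (48 − 36.6)²/36.6 = 129.96/36.6 = 3.551
5+: (24 − 29.28)²/29.28 = 27.8784/29.28 = 0.952
Sum = 7.53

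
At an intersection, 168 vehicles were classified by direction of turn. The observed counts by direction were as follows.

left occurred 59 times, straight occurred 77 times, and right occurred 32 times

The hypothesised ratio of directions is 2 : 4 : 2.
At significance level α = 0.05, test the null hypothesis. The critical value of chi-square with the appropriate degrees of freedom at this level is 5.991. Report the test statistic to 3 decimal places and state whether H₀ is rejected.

Ratio total = 8. Expected counts: 168×2/8 = 42, 168×4/8 = 84, 168×2/8 = 42.
left: (59 − 42)²/42 = 289/42 = 6.8810
straight: (77 − 84)²/84 = 49/84 = 0.5833
right: (32 − 42)²/42 = 100/42 = 2.3810
Sum = 9.845
df = 2. Since 9.845 > 5.991, we reject H₀.

9.845; reject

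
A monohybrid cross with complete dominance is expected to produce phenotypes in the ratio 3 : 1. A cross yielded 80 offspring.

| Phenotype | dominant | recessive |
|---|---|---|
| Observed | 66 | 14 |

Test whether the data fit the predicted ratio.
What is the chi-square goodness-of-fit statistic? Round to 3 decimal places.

2.400

Ratio total = 4. Expected counts: 80×3/4 = 60, 80×1/4 = 20.
dominant: (66 − 60)²/60 = 36/60 = 0.6000
recessive: (14 − 20)²/20 = 36/20 = 1.8000
Sum = 2.400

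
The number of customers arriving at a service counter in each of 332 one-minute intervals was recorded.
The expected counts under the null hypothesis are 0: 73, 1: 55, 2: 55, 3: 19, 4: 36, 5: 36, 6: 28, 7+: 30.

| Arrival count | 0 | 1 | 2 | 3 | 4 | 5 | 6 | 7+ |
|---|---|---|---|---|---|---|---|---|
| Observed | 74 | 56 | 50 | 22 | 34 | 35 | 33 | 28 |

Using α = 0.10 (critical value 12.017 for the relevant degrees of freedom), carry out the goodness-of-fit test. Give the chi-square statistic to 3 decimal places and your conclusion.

cat         O        E   (O−E)²/E
0          74       73     0.0137
1          56       55     0.0182
2          50       55     0.4545
3          22       19     0.4737
4          34       36     0.1111
5          35       36     0.0278
6          33       28     0.8929
7+         28       30     0.1333
Sum = 2.125
df = 7. Since 2.125 < 12.017, we do not reject H₀.

2.125; do not reject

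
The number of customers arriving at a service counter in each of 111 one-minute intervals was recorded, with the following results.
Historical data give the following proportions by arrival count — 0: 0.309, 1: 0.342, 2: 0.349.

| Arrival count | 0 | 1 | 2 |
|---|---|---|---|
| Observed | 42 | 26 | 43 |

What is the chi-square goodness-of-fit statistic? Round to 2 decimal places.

5.97

Expected counts E_i = n·p_i: 111×0.309 = 34.299, 111×0.342 = 37.962, 111×0.349 = 38.739.
cat         O        E   (O−E)²/E
0          42   34.299      1.729
1          26   37.962      3.769
2          43   38.739      0.469
Sum = 5.97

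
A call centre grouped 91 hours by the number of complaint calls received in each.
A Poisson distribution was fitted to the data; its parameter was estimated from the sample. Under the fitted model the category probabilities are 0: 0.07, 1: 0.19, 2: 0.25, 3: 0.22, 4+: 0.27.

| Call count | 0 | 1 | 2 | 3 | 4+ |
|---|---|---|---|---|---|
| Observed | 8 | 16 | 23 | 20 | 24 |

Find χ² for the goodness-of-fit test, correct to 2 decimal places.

0.53

Expected counts E_i = n·p_i: 91×0.07 = 6.37, 91×0.19 = 17.29, 91×0.25 = 22.75, 91×0.22 = 20.02, 91×0.27 = 24.57.
χ² = (8−6.37)²/6.37 + (16−17.29)²/17.29 + (23−22.75)²/22.75 + (20−20.02)²/20.02 + (24−24.57)²/24.57
   = 0.417 + 0.096 + 0.003 + 0.000 + 0.013
Sum = 0.53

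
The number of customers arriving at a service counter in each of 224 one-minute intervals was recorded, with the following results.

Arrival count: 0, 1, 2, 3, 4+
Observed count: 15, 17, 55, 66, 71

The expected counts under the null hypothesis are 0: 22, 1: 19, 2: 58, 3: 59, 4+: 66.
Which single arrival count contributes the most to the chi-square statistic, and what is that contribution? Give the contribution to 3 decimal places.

0: (15 − 22)²/22 = 49/22 = 2.2273
1: (17 − 19)²/19 = 4/19 = 0.2105
2: (55 − 58)²/58 = 9/58 = 0.1552
3: (66 − 59)²/59 = 49/59 = 0.8305
4+: (71 − 66)²/66 = 25/66 = 0.3788
The largest term is for 0: 2.227.

0, 2.227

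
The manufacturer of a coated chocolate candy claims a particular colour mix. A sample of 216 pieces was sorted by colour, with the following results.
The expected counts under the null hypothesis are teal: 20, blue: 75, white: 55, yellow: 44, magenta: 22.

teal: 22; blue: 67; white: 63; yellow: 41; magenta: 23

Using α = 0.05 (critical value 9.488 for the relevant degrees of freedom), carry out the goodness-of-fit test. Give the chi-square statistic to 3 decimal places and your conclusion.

2.467; do not reject

teal: (22 − 20)²/20 = 4/20 = 0.2000
blue: (67 − 75)²/75 = 64/75 = 0.8533
white: (63 − 55)²/55 = 64/55 = 1.1636
yellow: (41 − 44)²/44 = 9/44 = 0.2045
magenta: (23 − 22)²/22 = 1/22 = 0.0455
Sum = 2.467
df = 4. Since 2.467 < 9.488, we do not reject H₀.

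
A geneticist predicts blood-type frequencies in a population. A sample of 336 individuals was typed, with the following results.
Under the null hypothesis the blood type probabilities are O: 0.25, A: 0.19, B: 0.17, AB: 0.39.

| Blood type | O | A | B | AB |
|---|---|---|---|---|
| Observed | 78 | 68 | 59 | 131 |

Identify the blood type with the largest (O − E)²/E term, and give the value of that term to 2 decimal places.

O, 0.43

Expected counts E_i = n·p_i: 336×0.25 = 84, 336×0.19 = 63.84, 336×0.17 = 57.12, 336×0.39 = 131.04.
cat         O        E   (O−E)²/E
O          78       84      0.429
A          68    63.84      0.271
B          59    57.12      0.062
AB        131   131.04      0.000
The largest term is for O: 0.43.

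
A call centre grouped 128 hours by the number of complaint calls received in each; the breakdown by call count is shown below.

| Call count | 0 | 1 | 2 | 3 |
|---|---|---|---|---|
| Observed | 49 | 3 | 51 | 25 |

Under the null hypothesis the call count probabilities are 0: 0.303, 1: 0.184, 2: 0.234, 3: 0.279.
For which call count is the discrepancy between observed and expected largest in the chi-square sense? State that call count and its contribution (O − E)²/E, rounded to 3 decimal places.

Expected counts E_i = n·p_i: 128×0.303 = 38.784, 128×0.184 = 23.552, 128×0.234 = 29.952, 128×0.279 = 35.712.
0: (49 − 38.784)²/38.784 = 104.366656/38.784 = 2.6910
1: (3 − 23.552)²/23.552 = 422.384704/23.552 = 17.9341
2: (51 − 29.952)²/29.952 = 443.018304/29.952 = 14.7909
3: (25 − 35.712)²/35.712 = 114.746944/35.712 = 3.2131
The largest term is for 1: 17.934.

1, 17.934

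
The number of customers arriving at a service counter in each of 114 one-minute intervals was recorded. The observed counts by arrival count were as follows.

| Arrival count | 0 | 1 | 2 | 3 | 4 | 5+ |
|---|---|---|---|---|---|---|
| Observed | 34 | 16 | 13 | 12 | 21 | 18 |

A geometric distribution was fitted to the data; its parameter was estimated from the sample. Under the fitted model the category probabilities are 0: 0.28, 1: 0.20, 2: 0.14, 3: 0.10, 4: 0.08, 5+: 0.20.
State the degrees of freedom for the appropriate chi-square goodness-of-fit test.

4

There are k = 6 categories and 1 parameter estimated from the data, so df = 6 − 1 − 1 = 4.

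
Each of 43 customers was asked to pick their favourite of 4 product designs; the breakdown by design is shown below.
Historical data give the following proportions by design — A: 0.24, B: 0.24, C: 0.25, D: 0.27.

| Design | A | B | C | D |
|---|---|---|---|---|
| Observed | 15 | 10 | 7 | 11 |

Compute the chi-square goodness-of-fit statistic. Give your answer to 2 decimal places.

3.47

Expected counts E_i = n·p_i: 43×0.24 = 10.32, 43×0.24 = 10.32, 43×0.25 = 10.75, 43×0.27 = 11.61.
A: (15 − 10.32)²/10.32 = 21.9024/10.32 = 2.122
B: (10 − 10.32)²/10.32 = 0.1024/10.32 = 0.010
C: (7 − 10.75)²/10.75 = 14.0625/10.75 = 1.308
D: (11 − 11.61)²/11.61 = 0.3721/11.61 = 0.032
Sum = 3.47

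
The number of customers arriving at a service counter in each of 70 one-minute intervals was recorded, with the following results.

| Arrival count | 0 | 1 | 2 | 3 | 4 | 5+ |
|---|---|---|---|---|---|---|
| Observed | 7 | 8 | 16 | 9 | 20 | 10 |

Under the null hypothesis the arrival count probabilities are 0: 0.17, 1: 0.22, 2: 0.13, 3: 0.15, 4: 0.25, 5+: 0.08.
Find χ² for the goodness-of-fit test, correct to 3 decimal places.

14.834

Expected counts E_i = n·p_i: 70×0.17 = 11.9, 70×0.22 = 15.4, 70×0.13 = 9.1, 70×0.15 = 10.5, 70×0.25 = 17.5, 70×0.08 = 5.6.
cat         O        E   (O−E)²/E
0           7     11.9     2.0176
1           8     15.4     3.5558
2          16      9.1     5.2319
3           9     10.5     0.2143
4          20     17.5     0.3571
5+         10      5.6     3.4571
Sum = 14.834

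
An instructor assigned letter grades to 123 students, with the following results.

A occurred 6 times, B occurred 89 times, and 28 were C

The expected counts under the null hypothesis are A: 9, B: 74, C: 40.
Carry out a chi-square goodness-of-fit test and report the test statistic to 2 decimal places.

7.64

χ² = (6−9)²/9 + (89−74)²/74 + (28−40)²/40
   = 1.000 + 3.041 + 3.600
Sum = 7.64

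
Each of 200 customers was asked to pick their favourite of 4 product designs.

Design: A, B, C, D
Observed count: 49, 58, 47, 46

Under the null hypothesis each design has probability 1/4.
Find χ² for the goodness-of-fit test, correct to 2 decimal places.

1.80

Under H₀ each category has probability 1/4, so each expected count is 200/4 = 50.
χ² = (49−50)²/50 + (58−50)²/50 + (47−50)²/50 + (46−50)²/50
   = 0.020 + 1.280 + 0.180 + 0.320
Sum = 1.80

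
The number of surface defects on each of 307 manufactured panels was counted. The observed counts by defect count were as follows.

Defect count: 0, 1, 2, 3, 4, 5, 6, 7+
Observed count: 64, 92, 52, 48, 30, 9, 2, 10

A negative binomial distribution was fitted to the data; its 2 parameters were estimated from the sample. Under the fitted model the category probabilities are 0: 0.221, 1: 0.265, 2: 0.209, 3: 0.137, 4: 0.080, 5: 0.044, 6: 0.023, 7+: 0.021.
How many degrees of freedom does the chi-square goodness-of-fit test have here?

5

There are k = 8 categories and 2 parameters estimated from the data, so df = 8 − 1 − 2 = 5.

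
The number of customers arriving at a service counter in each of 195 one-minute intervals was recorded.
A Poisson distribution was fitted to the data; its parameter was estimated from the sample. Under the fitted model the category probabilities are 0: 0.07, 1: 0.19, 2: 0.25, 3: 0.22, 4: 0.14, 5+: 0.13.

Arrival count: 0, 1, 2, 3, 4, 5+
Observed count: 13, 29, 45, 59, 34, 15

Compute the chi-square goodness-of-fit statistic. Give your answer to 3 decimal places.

Expected counts E_i = n·p_i: 195×0.07 = 13.65, 195×0.19 = 37.05, 195×0.25 = 48.75, 195×0.22 = 42.9, 195×0.14 = 27.3, 195×0.13 = 25.35.
χ² = (13−13.65)²/13.65 + (29−37.05)²/37.05 + (45−48.75)²/48.75 + (59−42.9)²/42.9 + (34−27.3)²/27.3 + (15−25.35)²/25.35
   = 0.0310 + 1.7491 + 0.2885 + 6.0422 + 1.6443 + 4.2257
Sum = 13.981

13.981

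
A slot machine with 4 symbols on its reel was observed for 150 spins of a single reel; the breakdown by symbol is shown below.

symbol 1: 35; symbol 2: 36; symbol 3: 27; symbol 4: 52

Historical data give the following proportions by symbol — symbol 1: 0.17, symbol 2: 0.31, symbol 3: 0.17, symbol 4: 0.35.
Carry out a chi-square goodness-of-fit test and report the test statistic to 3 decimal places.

Expected counts E_i = n·p_i: 150×0.17 = 25.5, 150×0.31 = 46.5, 150×0.17 = 25.5, 150×0.35 = 52.5.
symbol 1: (35 − 25.5)²/25.5 = 90.25/25.5 = 3.5392
symbol 2: (36 − 46.5)²/46.5 = 110.25/46.5 = 2.3710
symbol 3: (27 − 25.5)²/25.5 = 2.25/25.5 = 0.0882
symbol 4: (52 − 52.5)²/52.5 = 0.25/52.5 = 0.0048
Sum = 6.003

6.003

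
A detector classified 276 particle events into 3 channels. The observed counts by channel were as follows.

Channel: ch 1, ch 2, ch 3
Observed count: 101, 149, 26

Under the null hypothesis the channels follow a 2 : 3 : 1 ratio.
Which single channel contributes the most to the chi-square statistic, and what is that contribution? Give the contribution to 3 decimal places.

Ratio total = 6. Expected counts: 276×2/6 = 92, 276×3/6 = 138, 276×1/6 = 46.
χ² = (101−92)²/92 + (149−138)²/138 + (26−46)²/46
   = 0.8804 + 0.8768 + 8.6957
The largest term is for ch 3: 8.696.

ch 3, 8.696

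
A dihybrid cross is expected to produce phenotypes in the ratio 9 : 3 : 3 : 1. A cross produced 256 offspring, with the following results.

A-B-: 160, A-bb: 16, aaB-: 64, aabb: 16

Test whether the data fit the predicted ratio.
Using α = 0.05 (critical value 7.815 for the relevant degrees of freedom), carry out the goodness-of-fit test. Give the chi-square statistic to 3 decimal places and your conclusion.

28.444; reject

Ratio total = 16. Expected counts: 256×9/16 = 144, 256×3/16 = 48, 256×3/16 = 48, 256×1/16 = 16.
A-B-: (160 − 144)²/144 = 256/144 = 1.7778
A-bb: (16 − 48)²/48 = 1024/48 = 21.3333
aaB-: (64 − 48)²/48 = 256/48 = 5.3333
aabb: (16 − 16)²/16 = 0/16 = 0.0000
Sum = 28.444
df = 3. Since 28.444 > 7.815, we reject H₀.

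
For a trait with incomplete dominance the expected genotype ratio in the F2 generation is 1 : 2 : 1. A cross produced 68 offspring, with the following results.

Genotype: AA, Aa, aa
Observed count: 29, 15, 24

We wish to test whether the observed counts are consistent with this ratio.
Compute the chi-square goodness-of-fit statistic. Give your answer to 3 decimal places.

Ratio total = 4. Expected counts: 68×1/4 = 17, 68×2/4 = 34, 68×1/4 = 17.
cat         O        E   (O−E)²/E
AA         29       17     8.4706
Aa         15       34    10.6176
aa         24       17     2.8824
Sum = 21.971

21.971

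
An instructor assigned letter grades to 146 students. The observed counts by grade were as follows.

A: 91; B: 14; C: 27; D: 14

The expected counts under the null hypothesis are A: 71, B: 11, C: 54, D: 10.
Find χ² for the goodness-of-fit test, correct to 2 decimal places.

21.55

A: (91 − 71)²/71 = 400/71 = 5.634
B: (14 − 11)²/11 = 9/11 = 0.818
C: (27 − 54)²/54 = 729/54 = 13.500
D: (14 − 10)²/10 = 16/10 = 1.600
Sum = 21.55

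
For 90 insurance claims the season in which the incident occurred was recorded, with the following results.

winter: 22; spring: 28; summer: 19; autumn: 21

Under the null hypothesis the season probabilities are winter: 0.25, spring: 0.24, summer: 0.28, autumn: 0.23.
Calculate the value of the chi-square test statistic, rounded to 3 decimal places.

3.437

Expected counts E_i = n·p_i: 90×0.25 = 22.5, 90×0.24 = 21.6, 90×0.28 = 25.2, 90×0.23 = 20.7.
χ² = (22−22.5)²/22.5 + (28−21.6)²/21.6 + (19−25.2)²/25.2 + (21−20.7)²/20.7
   = 0.0111 + 1.8963 + 1.5254 + 0.0043
Sum = 3.437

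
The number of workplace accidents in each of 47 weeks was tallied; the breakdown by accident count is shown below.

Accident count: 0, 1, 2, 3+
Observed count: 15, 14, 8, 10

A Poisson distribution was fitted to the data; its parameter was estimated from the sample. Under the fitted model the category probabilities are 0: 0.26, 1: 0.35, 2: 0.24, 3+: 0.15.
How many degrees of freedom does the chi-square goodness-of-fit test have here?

There are k = 4 categories and 1 parameter estimated from the data, so df = 4 − 1 − 1 = 2.

2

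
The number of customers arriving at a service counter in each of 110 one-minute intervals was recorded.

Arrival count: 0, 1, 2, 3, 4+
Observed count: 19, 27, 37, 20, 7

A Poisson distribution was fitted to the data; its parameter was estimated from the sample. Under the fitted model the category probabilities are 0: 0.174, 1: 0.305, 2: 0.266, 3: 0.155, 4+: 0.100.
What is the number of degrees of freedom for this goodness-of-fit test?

There are k = 5 categories and 1 parameter estimated from the data, so df = 5 − 1 − 1 = 3.

3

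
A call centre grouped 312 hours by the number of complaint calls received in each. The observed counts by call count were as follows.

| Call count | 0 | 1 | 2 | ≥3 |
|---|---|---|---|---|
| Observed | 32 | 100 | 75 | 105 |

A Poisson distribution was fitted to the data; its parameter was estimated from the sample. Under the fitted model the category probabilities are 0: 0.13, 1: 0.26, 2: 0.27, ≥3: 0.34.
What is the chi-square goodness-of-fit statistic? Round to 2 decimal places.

7.23

Expected counts E_i = n·p_i: 312×0.13 = 40.56, 312×0.26 = 81.12, 312×0.27 = 84.24, 312×0.34 = 106.08.
cat         O        E   (O−E)²/E
0          32    40.56      1.807
1         100    81.12      4.394
2          75    84.24      1.014
≥3        105   106.08      0.011
Sum = 7.23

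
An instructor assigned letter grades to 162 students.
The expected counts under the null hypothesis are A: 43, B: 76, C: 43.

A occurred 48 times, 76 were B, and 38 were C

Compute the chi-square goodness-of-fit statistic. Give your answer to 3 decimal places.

1.163

A: (48 − 43)²/43 = 25/43 = 0.5814
B: (76 − 76)²/76 = 0/76 = 0.0000
C: (38 − 43)²/43 = 25/43 = 0.5814
Sum = 1.163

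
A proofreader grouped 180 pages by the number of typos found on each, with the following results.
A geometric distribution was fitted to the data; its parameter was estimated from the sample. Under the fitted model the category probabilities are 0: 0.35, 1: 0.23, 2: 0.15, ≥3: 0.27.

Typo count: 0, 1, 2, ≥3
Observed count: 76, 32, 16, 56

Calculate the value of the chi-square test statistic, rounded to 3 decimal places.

Expected counts E_i = n·p_i: 180×0.35 = 63, 180×0.23 = 41.4, 180×0.15 = 27, 180×0.27 = 48.6.
cat         O        E   (O−E)²/E
0          76       63     2.6825
1          32     41.4     2.1343
2          16       27     4.4815
≥3         56     48.6     1.1267
Sum = 10.425

10.425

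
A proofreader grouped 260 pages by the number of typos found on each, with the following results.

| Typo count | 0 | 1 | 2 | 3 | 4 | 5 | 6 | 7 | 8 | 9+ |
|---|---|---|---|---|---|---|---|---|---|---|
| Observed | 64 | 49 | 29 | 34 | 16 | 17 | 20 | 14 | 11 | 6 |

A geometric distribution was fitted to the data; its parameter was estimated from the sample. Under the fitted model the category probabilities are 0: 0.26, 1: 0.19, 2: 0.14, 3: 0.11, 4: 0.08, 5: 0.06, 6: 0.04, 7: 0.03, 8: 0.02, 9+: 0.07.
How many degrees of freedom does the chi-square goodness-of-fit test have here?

8

There are k = 10 categories and 1 parameter estimated from the data, so df = 10 − 1 − 1 = 8.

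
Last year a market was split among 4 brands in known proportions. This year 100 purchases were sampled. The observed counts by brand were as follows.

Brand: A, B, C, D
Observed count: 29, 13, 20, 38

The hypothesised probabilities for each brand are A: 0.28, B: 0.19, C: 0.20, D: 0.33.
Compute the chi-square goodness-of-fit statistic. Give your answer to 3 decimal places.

2.688

Expected counts E_i = n·p_i: 100×0.28 = 28, 100×0.19 = 19, 100×0.20 = 20, 100×0.33 = 33.
χ² = (29−28)²/28 + (13−19)²/19 + (20−20)²/20 + (38−33)²/33
   = 0.0357 + 1.8947 + 0.0000 + 0.7576
Sum = 2.688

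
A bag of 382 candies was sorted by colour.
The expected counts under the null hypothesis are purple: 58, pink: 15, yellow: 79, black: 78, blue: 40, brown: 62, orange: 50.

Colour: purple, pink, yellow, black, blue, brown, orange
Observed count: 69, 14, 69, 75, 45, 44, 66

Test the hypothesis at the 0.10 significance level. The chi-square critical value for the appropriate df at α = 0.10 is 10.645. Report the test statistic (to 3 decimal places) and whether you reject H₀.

14.505; reject

χ² = (69−58)²/58 + (14−15)²/15 + (69−79)²/79 + (75−78)²/78 + (45−40)²/40 + (44−62)²/62 + (66−50)²/50
   = 2.0862 + 0.0667 + 1.2658 + 0.1154 + 0.6250 + 5.2258 + 5.1200
Sum = 14.505
df = 6. Since 14.505 > 10.645, we reject H₀.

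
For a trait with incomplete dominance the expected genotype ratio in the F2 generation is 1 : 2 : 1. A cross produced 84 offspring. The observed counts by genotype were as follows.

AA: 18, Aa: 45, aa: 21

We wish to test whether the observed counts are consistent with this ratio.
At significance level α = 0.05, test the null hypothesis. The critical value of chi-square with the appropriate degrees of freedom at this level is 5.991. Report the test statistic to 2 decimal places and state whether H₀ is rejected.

0.64; do not reject

Ratio total = 4. Expected counts: 84×1/4 = 21, 84×2/4 = 42, 84×1/4 = 21.
AA: (18 − 21)²/21 = 9/21 = 0.429
Aa: (45 − 42)²/42 = 9/42 = 0.214
aa: (21 − 21)²/21 = 0/21 = 0.000
Sum = 0.64
df = 2. Since 0.64 < 5.991, we do not reject H₀.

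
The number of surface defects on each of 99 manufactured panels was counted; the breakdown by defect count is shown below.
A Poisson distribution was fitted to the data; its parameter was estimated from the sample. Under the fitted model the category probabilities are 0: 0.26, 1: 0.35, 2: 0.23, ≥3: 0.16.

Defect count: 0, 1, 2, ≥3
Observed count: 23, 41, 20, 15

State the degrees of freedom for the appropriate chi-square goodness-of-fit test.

There are k = 4 categories and 1 parameter estimated from the data, so df = 4 − 1 − 1 = 2.

2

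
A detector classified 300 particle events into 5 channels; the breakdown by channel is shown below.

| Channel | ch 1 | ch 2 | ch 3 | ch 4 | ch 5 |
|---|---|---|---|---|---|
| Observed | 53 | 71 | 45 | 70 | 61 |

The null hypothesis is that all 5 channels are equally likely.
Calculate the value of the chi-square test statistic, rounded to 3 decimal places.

Expected count for each of the 5 categories: 300/5 = 60.
ch 1: (53 − 60)²/60 = 49/60 = 0.8167
ch 2: (71 − 60)²/60 = 121/60 = 2.0167
ch 3: (45 − 60)²/60 = 225/60 = 3.7500
ch 4: (70 − 60)²/60 = 100/60 = 1.6667
ch 5: (61 − 60)²/60 = 1/60 = 0.0167
Sum = 8.267

8.267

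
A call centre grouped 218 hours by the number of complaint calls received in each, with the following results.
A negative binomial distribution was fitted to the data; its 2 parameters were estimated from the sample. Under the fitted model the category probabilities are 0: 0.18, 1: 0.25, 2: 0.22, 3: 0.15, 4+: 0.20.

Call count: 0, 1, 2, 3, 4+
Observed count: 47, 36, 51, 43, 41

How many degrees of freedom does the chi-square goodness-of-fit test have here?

There are k = 5 categories and 2 parameters estimated from the data, so df = 5 − 1 − 2 = 2.

2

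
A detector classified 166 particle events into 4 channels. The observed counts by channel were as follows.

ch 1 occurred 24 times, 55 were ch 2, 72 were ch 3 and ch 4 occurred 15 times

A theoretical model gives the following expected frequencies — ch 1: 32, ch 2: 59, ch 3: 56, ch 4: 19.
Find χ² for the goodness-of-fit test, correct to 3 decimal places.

ch 1: (24 − 32)²/32 = 64/32 = 2.0000
ch 2: (55 − 59)²/59 = 16/59 = 0.2712
ch 3: (72 − 56)²/56 = 256/56 = 4.5714
ch 4: (15 − 19)²/19 = 16/19 = 0.8421
Sum = 7.685

7.685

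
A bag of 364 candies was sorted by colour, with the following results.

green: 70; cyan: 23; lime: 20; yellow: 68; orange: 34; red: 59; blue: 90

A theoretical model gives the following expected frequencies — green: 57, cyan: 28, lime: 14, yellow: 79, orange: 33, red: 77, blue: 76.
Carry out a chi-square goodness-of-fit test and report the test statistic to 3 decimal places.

cat         O        E   (O−E)²/E
green      70       57     2.9649
cyan       23       28     0.8929
lime       20       14     2.5714
yellow     68       79     1.5316
orange     34       33     0.0303
red        59       77     4.2078
blue       90       76     2.5789
Sum = 14.778

14.778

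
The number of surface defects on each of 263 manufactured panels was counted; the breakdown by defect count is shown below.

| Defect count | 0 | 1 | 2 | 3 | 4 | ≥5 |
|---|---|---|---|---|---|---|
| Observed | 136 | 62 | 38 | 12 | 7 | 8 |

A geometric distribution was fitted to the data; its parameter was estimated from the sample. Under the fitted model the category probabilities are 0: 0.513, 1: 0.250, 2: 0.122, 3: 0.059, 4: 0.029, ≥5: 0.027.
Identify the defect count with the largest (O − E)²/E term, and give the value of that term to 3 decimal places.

Expected counts E_i = n·p_i: 263×0.513 = 134.919, 263×0.250 = 65.75, 263×0.122 = 32.086, 263×0.059 = 15.517, 263×0.029 = 7.627, 263×0.027 = 7.101.
χ² = (136−134.919)²/134.919 + (62−65.75)²/65.75 + (38−32.086)²/32.086 + (12−15.517)²/15.517 + (7−7.627)²/7.627 + (8−7.101)²/7.101
   = 0.0087 + 0.2139 + 1.0901 + 0.7971 + 0.0515 + 0.1138
The largest term is for 2: 1.090.

2, 1.090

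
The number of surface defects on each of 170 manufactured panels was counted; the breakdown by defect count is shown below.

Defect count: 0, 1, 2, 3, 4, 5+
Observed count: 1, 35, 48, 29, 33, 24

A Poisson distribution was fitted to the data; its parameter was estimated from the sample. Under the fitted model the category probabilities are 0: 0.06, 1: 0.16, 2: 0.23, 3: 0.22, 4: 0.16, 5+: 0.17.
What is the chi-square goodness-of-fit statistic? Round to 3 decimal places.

16.515

Expected counts E_i = n·p_i: 170×0.06 = 10.2, 170×0.16 = 27.2, 170×0.23 = 39.1, 170×0.22 = 37.4, 170×0.16 = 27.2, 170×0.17 = 28.9.
χ² = (1−10.2)²/10.2 + (35−27.2)²/27.2 + (48−39.1)²/39.1 + (29−37.4)²/37.4 + (33−27.2)²/27.2 + (24−28.9)²/28.9
   = 8.2980 + 2.2368 + 2.0258 + 1.8866 + 1.2368 + 0.8308
Sum = 16.515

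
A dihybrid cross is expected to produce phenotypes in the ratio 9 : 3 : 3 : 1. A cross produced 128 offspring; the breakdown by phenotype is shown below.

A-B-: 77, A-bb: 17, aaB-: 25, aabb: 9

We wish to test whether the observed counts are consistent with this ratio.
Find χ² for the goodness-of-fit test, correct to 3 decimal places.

2.556

Ratio total = 16. Expected counts: 128×9/16 = 72, 128×3/16 = 24, 128×3/16 = 24, 128×1/16 = 8.
cat         O        E   (O−E)²/E
A-B-       77       72     0.3472
A-bb       17       24     2.0417
aaB-       25       24     0.0417
aabb        9        8     0.1250
Sum = 2.556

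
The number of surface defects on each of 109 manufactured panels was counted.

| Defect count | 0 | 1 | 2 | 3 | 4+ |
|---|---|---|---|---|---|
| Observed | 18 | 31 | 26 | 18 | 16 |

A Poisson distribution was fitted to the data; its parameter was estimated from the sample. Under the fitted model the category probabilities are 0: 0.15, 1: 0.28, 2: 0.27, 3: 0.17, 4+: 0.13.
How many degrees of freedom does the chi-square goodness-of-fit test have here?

There are k = 5 categories and 1 parameter estimated from the data, so df = 5 − 1 − 1 = 3.

3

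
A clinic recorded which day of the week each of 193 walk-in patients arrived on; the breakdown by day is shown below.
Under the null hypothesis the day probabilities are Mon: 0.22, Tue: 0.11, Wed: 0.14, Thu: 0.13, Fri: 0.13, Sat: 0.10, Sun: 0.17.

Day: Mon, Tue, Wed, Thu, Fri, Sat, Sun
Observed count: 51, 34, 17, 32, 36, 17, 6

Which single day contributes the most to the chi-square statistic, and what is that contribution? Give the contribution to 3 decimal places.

Sun, 21.907

Expected counts E_i = n·p_i: 193×0.22 = 42.46, 193×0.11 = 21.23, 193×0.14 = 27.02, 193×0.13 = 25.09, 193×0.13 = 25.09, 193×0.10 = 19.3, 193×0.17 = 32.81.
cat         O        E   (O−E)²/E
Mon        51    42.46     1.7177
Tue        34    21.23     7.6812
Wed        17    27.02     3.7158
Thu        32    25.09     1.9031
Fri        36    25.09     4.7440
Sat        17     19.3     0.2741
Sun         6    32.81    21.9072
The largest term is for Sun: 21.907.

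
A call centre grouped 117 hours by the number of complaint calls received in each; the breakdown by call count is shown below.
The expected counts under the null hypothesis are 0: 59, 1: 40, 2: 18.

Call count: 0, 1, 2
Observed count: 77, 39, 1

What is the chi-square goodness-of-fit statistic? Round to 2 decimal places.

21.57

χ² = (77−59)²/59 + (39−40)²/40 + (1−18)²/18
   = 5.492 + 0.025 + 16.056
Sum = 21.57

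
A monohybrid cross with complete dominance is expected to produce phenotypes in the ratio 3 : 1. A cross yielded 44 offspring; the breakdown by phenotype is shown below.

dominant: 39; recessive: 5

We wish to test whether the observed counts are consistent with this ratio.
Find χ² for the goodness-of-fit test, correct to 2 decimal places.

4.36

Ratio total = 4. Expected counts: 44×3/4 = 33, 44×1/4 = 11.
cat            O        E   (O−E)²/E
dominant      39       33      1.091
recessive      5       11      3.273
Sum = 4.36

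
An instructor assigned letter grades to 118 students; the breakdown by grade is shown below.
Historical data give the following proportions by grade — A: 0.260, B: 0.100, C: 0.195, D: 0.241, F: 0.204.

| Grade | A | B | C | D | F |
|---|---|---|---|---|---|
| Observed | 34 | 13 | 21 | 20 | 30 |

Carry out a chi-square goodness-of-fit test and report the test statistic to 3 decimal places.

4.620

Expected counts E_i = n·p_i: 118×0.260 = 30.68, 118×0.100 = 11.8, 118×0.195 = 23.01, 118×0.241 = 28.438, 118×0.204 = 24.072.
cat         O        E   (O−E)²/E
A          34    30.68     0.3593
B          13     11.8     0.1220
C          21    23.01     0.1756
D          20   28.438     2.5037
F          30   24.072     1.4598
Sum = 4.620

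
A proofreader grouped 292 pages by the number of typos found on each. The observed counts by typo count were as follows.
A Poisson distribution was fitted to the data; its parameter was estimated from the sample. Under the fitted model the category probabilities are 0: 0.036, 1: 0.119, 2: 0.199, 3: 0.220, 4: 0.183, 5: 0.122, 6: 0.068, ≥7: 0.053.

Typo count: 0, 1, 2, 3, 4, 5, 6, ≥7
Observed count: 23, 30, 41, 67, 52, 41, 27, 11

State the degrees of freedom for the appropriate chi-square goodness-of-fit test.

6

There are k = 8 categories and 1 parameter estimated from the data, so df = 8 − 1 − 1 = 6.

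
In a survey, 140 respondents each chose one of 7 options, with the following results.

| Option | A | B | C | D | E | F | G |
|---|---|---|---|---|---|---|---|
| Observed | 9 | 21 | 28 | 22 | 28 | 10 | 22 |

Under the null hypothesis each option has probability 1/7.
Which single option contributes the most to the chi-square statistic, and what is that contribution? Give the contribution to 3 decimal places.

A, 6.050

Under H₀ each category has probability 1/7, so each expected count is 140/7 = 20.
cat         O        E   (O−E)²/E
A           9       20     6.0500
B          21       20     0.0500
C          28       20     3.2000
D          22       20     0.2000
E          28       20     3.2000
F          10       20     5.0000
G          22       20     0.2000
The largest term is for A: 6.050.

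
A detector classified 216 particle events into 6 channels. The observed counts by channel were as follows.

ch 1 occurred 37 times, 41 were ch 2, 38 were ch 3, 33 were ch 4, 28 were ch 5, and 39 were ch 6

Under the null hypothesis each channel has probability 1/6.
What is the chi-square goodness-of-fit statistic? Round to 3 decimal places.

3.111

Under H₀ each category has probability 1/6, so each expected count is 216/6 = 36.
cat         O        E   (O−E)²/E
ch 1       37       36     0.0278
ch 2       41       36     0.6944
ch 3       38       36     0.1111
ch 4       33       36     0.2500
ch 5       28       36     1.7778
ch 6       39       36     0.2500
Sum = 3.111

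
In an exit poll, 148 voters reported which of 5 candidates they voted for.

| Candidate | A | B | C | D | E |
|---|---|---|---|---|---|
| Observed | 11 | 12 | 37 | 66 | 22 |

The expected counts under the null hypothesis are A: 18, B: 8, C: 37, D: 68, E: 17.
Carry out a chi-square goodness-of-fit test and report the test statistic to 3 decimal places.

cat         O        E   (O−E)²/E
A          11       18     2.7222
B          12        8     2.0000
C          37       37     0.0000
D          66       68     0.0588
E          22       17     1.4706
Sum = 6.252

6.252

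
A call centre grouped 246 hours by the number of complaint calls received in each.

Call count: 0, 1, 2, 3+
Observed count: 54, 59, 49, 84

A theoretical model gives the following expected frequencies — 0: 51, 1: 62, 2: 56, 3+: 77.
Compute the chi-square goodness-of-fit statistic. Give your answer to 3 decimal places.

cat         O        E   (O−E)²/E
0          54       51     0.1765
1          59       62     0.1452
2          49       56     0.8750
3+         84       77     0.6364
Sum = 1.833

1.833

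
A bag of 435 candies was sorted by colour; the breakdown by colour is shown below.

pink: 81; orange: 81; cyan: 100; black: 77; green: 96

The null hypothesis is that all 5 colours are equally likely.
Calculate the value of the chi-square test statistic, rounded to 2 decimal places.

4.85

Expected count for each of the 5 categories: 435/5 = 87.
pink: (81 − 87)²/87 = 36/87 = 0.414
orange: (81 − 87)²/87 = 36/87 = 0.414
cyan: (100 − 87)²/87 = 169/87 = 1.943
black: (77 − 87)²/87 = 100/87 = 1.149
green: (96 − 87)²/87 = 81/87 = 0.931
Sum = 4.85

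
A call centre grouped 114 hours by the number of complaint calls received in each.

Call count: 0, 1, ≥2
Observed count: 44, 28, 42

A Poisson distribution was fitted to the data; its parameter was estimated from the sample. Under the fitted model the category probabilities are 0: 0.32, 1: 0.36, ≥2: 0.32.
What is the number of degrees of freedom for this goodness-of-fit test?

1

There are k = 3 categories and 1 parameter estimated from the data, so df = 3 − 1 − 1 = 1.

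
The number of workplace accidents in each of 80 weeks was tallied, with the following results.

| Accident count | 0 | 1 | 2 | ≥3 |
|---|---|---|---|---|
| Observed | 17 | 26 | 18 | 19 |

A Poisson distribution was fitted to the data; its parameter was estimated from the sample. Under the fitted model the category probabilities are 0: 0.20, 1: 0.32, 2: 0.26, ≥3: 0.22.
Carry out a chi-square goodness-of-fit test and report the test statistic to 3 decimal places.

Expected counts E_i = n·p_i: 80×0.20 = 16, 80×0.32 = 25.6, 80×0.26 = 20.8, 80×0.22 = 17.6.
cat         O        E   (O−E)²/E
0          17       16     0.0625
1          26     25.6     0.0063
2          18     20.8     0.3769
≥3         19     17.6     0.1114
Sum = 0.557

0.557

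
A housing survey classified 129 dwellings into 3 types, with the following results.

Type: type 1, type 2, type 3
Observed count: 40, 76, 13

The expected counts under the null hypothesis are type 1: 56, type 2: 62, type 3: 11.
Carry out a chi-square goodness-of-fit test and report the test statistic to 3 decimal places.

cat         O        E   (O−E)²/E
type 1     40       56     4.5714
type 2     76       62     3.1613
type 3     13       11     0.3636
Sum = 8.096

8.096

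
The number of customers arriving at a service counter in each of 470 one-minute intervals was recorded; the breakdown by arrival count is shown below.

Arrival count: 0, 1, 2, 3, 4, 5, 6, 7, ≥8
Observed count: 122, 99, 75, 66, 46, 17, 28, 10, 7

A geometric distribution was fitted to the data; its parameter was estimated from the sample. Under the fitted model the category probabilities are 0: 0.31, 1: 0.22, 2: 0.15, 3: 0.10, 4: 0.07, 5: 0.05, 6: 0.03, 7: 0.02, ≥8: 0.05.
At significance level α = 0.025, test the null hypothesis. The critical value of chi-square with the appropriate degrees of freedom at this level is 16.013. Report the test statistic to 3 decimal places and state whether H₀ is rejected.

44.351; reject

Expected counts E_i = n·p_i: 470×0.31 = 145.7, 470×0.22 = 103.4, 470×0.15 = 70.5, 470×0.10 = 47, 470×0.07 = 32.9, 470×0.05 = 23.5, 470×0.03 = 14.1, 470×0.02 = 9.4, 470×0.05 = 23.5.
0: (122 − 145.7)²/145.7 = 561.69/145.7 = 3.8551
1: (99 − 103.4)²/103.4 = 19.36/103.4 = 0.1872
2: (75 − 70.5)²/70.5 = 20.25/70.5 = 0.2872
3: (66 − 47)²/47 = 361/47 = 7.6809
4: (46 − 32.9)²/32.9 = 171.61/32.9 = 5.2161
5: (17 − 23.5)²/23.5 = 42.25/23.5 = 1.7979
6: (28 − 14.1)²/14.1 = 193.21/14.1 = 13.7028
7: (10 − 9.4)²/9.4 = 0.36/9.4 = 0.0383
≥8: (7 − 23.5)²/23.5 = 272.25/23.5 = 11.5851
Sum = 44.351
df = 7. Since 44.351 > 16.013, we reject H₀.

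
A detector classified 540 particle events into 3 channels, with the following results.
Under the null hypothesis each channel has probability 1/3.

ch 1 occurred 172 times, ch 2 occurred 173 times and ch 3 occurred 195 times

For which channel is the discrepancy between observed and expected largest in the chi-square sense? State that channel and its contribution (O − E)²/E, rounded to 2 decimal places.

ch 3, 1.25

Under H₀ each category has probability 1/3, so each expected count is 540/3 = 180.
χ² = (172−180)²/180 + (173−180)²/180 + (195−180)²/180
   = 0.356 + 0.272 + 1.250
The largest term is for ch 3: 1.25.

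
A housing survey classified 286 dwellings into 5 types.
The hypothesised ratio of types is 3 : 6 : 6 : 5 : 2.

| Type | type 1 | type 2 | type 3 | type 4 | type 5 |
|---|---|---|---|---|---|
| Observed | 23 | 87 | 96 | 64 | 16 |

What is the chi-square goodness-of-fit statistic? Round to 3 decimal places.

Ratio total = 22. Expected counts: 286×3/22 = 39, 286×6/22 = 78, 286×6/22 = 78, 286×5/22 = 65, 286×2/22 = 26.
χ² = (23−39)²/39 + (87−78)²/78 + (96−78)²/78 + (64−65)²/65 + (16−26)²/26
   = 6.5641 + 1.0385 + 4.1538 + 0.0154 + 3.8462
Sum = 15.618

15.618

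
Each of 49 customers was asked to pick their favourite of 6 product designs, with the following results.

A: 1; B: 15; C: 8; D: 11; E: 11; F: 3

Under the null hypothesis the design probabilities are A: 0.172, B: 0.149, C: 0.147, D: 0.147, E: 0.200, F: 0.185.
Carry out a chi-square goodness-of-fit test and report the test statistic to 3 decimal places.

Expected counts E_i = n·p_i: 49×0.172 = 8.428, 49×0.149 = 7.301, 49×0.147 = 7.203, 49×0.147 = 7.203, 49×0.200 = 9.8, 49×0.185 = 9.065.
cat         O        E   (O−E)²/E
A           1    8.428     6.5467
B          15    7.301     8.1187
C           8    7.203     0.0882
D          11    7.203     2.0016
E          11      9.8     0.1469
F           3    9.065     4.0578
Sum = 20.960

20.960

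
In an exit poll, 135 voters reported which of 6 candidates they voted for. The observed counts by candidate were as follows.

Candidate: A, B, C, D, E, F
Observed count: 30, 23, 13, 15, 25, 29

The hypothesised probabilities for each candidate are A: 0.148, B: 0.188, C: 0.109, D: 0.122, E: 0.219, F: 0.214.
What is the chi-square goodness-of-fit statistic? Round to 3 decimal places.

Expected counts E_i = n·p_i: 135×0.148 = 19.98, 135×0.188 = 25.38, 135×0.109 = 14.715, 135×0.122 = 16.47, 135×0.219 = 29.565, 135×0.214 = 28.89.
A: (30 − 19.98)²/19.98 = 100.4004/19.98 = 5.0250
B: (23 − 25.38)²/25.38 = 5.6644/25.38 = 0.2232
C: (13 − 14.715)²/14.715 = 2.941225/14.715 = 0.1999
D: (15 − 16.47)²/16.47 = 2.1609/16.47 = 0.1312
E: (25 − 29.565)²/29.565 = 20.839225/29.565 = 0.7049
F: (29 − 28.89)²/28.89 = 0.0121/28.89 = 0.0004
Sum = 6.285

6.285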